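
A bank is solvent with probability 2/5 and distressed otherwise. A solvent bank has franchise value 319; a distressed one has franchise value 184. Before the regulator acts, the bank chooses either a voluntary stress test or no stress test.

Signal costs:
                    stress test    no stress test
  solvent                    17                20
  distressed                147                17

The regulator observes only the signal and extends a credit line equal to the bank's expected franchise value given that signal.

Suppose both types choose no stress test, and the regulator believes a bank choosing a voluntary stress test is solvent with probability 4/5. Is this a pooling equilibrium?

At the pooled signal (no stress test) the regulator holds the prior 2/5 and pays 2/5·319 + 3/5·184 = 238. Off-path (stress test) belief 4/5 gives 4/5·319 + 1/5·184 = 292.
Solvent: no stress test gives 238 − 20 = 218; stress test gives 292 − 17 = 275. Deviates. ✗
Distressed: no stress test gives 238 − 17 = 221; stress test gives 292 − 147 = 145. Stays. ✓

No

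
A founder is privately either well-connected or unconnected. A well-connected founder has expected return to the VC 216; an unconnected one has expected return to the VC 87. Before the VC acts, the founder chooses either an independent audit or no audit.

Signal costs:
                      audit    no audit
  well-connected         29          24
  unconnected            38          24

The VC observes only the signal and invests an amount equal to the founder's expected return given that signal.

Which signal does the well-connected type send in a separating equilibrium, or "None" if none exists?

Try well-connected → audit, unconnected → no audit:
  If types separate, audit earns payment 216 and no audit earns 87.
  Well-connected: audit gives 216 − 29 = 187; no audit gives 87 − 24 = 63. No deviation. ✓
  Unconnected: no audit gives 87 − 24 = 63; audit gives 216 − 38 = 178. Would deviate. ✗
Try well-connected → no audit, unconnected → audit:
  If types separate, no audit earns payment 216 and audit earns 87.
  Well-connected: no audit gives 216 − 24 = 192; audit gives 87 − 29 = 58. No deviation. ✓
  Unconnected: audit gives 87 − 38 = 49; no audit gives 216 − 24 = 192. Would deviate. ✗
Neither assignment is incentive-compatible.

None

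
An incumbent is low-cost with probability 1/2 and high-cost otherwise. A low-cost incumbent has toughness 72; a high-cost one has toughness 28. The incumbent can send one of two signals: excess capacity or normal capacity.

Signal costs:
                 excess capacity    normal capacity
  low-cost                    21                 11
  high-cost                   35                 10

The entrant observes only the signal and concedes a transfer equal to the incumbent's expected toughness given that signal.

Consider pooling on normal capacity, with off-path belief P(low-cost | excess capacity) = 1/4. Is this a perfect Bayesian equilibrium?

On the equilibrium path (normal capacity) the entrant holds the prior 1/2 and pays 1/2·72 + 1/2·28 = 50. Off-path (excess capacity) belief 1/4 gives 1/4·72 + 3/4·28 = 39.
Low-cost: normal capacity gives 50 − 11 = 39; excess capacity gives 39 − 21 = 18. Stays. ✓
High-cost: normal capacity gives 50 − 10 = 40; excess capacity gives 39 − 35 = 4. Stays. ✓
Beliefs are Bayes-consistent on-path and both types best-respond.

Yes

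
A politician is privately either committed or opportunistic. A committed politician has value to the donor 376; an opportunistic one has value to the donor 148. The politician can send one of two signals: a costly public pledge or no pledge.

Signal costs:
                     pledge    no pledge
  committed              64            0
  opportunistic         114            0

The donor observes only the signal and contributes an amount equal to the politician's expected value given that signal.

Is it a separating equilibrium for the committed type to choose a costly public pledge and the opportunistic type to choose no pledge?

No

Under separation the donor infers type exactly: pledge → committed (pays 376), no pledge → opportunistic (pays 148).
Committed: pledge gives 376 − 64 = 312; no pledge gives 148 − 0 = 148. No deviation. ✓
Opportunistic: no pledge gives 148 − 0 = 148; pledge gives 376 − 114 = 262. Would deviate. ✗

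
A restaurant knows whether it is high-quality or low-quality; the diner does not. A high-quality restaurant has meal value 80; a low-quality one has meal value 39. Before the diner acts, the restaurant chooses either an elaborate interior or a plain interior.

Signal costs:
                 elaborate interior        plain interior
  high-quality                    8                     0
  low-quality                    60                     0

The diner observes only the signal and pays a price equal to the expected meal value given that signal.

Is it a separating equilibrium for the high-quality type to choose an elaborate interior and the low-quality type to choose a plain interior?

If types separate, elaborate interior earns payment 80 and plain interior earns 39.
High-quality: elaborate interior gives 80 − 8 = 72; plain interior gives 39 − 0 = 39. No deviation. ✓
Low-quality: plain interior gives 39 − 0 = 39; elaborate interior gives 80 − 60 = 20. No deviation. ✓
Both incentive constraints hold.

Yes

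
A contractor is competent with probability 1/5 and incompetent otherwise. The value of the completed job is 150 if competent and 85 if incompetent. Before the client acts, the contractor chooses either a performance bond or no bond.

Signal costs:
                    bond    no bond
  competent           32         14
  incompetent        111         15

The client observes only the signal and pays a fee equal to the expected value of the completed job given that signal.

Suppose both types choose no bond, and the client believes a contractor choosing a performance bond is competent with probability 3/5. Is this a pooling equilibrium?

No

On the equilibrium path (no bond) the client holds the prior 1/5 and pays 1/5·150 + 4/5·85 = 98. Off-path (bond) belief 3/5 gives 3/5·150 + 2/5·85 = 124.
Competent: no bond gives 98 − 14 = 84; bond gives 124 − 32 = 92. Deviates. ✗
Incompetent: no bond gives 98 − 15 = 83; bond gives 124 − 111 = 13. Stays. ✓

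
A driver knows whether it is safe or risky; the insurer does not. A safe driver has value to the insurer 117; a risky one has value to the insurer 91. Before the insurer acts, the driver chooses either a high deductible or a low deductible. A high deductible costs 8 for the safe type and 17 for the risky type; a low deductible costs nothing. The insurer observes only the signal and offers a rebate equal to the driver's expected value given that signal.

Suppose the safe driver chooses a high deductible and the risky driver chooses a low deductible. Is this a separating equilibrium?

No

If types separate, high deductible earns payment 117 and low deductible earns 91.
Safe: high deductible gives 117 − 8 = 109; low deductible gives 91 − 0 = 91. No deviation. ✓
Risky: low deductible gives 91 − 0 = 91; high deductible gives 117 − 17 = 100. Would deviate. ✗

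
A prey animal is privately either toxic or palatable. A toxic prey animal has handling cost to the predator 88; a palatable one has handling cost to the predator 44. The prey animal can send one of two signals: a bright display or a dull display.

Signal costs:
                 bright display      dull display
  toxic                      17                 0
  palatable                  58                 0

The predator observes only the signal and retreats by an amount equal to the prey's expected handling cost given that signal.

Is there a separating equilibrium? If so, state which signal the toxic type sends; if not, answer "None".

bright display

Try toxic → bright display, palatable → dull display:
  If types separate, bright display earns payment 88 and dull display earns 44.
  Toxic: bright display gives 88 − 17 = 71; dull display gives 44 − 0 = 44. No deviation. ✓
  Palatable: dull display gives 44 − 0 = 44; bright display gives 88 − 58 = 30. No deviation. ✓
Both hold — the toxic type sends bright display.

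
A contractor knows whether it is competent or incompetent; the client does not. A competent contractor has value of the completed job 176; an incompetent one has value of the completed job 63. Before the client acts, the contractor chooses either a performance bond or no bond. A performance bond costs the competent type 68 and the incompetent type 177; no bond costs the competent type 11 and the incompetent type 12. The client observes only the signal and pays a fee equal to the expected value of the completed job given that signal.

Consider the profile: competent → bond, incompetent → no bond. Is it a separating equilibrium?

Under separation the client infers type exactly: bond → competent (pays 176), no bond → incompetent (pays 63).
Competent: bond gives 176 − 68 = 108; no bond gives 63 − 11 = 52. No deviation. ✓
Incompetent: no bond gives 63 − 12 = 51; bond gives 176 − 177 = -1. No deviation. ✓
Neither type gains from mimicking the other.

Yes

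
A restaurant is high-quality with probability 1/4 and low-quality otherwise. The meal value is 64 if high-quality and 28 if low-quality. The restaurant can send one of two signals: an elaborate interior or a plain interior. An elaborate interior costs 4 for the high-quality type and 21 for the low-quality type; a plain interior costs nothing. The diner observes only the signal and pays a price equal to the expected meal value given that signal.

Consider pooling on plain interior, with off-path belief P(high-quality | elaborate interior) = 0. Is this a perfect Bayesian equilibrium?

On the equilibrium path (plain interior) the diner holds the prior 1/4 and pays 1/4·64 + 3/4·28 = 37. Off-path (elaborate interior) belief 0 gives 0·64 + 1·28 = 28.
High-quality: plain interior gives 37 − 0 = 37; elaborate interior gives 28 − 4 = 24. Stays. ✓
Low-quality: plain interior gives 37 − 0 = 37; elaborate interior gives 28 − 21 = 7. Stays. ✓
Beliefs are Bayes-consistent on-path and both types best-respond.

Yes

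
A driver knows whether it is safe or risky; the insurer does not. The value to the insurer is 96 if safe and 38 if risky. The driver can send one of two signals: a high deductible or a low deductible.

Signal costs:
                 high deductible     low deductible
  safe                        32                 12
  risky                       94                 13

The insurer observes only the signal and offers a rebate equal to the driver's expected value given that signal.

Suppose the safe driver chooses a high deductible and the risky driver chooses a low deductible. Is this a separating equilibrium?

If types separate, high deductible earns payment 96 and low deductible earns 38.
Safe: high deductible gives 96 − 32 = 64; low deductible gives 38 − 12 = 26. No deviation. ✓
Risky: low deductible gives 38 − 13 = 25; high deductible gives 96 − 94 = 2. No deviation. ✓
Neither type gains from mimicking the other.

Yes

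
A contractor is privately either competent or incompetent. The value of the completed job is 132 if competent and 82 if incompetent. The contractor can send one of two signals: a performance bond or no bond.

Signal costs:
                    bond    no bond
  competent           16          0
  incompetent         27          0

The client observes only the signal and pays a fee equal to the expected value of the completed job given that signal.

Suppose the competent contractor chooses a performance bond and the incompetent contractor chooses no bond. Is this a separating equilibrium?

No

If types separate, bond earns payment 132 and no bond earns 82.
Competent: bond gives 132 − 16 = 116; no bond gives 82 − 0 = 82. No deviation. ✓
Incompetent: no bond gives 82 − 0 = 82; bond gives 132 − 27 = 105. Would deviate. ✗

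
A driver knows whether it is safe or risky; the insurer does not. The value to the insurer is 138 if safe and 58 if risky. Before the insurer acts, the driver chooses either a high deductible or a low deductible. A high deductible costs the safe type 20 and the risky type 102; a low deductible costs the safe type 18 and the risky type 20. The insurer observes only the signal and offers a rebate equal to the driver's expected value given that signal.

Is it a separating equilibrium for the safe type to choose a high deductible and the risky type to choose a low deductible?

If types separate, high deductible earns payment 138 and low deductible earns 58.
Safe: high deductible gives 138 − 20 = 118; low deductible gives 58 − 18 = 40. No deviation. ✓
Risky: low deductible gives 58 − 20 = 38; high deductible gives 138 − 102 = 36. No deviation. ✓
Both incentive constraints hold.

Yes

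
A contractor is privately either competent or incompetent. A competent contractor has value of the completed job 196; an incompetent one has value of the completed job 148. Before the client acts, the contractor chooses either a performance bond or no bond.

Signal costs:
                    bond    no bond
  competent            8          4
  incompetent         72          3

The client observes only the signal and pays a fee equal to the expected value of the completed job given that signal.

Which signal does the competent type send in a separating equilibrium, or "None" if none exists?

Try competent → bond, incompetent → no bond:
  If types separate, bond earns payment 196 and no bond earns 148.
  Competent: bond gives 196 − 8 = 188; no bond gives 148 − 4 = 144. No deviation. ✓
  Incompetent: no bond gives 148 − 3 = 145; bond gives 196 − 72 = 124. No deviation. ✓
Both hold — the competent type sends bond.

bond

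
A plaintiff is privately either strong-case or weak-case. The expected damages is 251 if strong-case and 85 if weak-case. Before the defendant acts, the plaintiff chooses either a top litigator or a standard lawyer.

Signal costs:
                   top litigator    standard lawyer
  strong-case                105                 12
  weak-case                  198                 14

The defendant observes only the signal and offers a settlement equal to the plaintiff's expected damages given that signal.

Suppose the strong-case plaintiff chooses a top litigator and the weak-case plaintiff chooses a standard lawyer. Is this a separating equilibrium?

Yes

Under separation the defendant infers type exactly: top litigator → strong-case (pays 251), standard lawyer → weak-case (pays 85).
Strong-case: top litigator gives 251 − 105 = 146; standard lawyer gives 85 − 12 = 73. No deviation. ✓
Weak-case: standard lawyer gives 85 − 14 = 71; top litigator gives 251 − 198 = 53. No deviation. ✓
Both incentive constraints hold.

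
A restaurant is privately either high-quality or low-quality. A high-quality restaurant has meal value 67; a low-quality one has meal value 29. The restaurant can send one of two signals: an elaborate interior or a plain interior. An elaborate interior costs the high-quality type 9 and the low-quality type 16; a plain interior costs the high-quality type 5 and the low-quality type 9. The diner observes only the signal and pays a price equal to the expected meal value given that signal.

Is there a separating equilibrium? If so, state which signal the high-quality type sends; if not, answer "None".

Try high-quality → elaborate interior, low-quality → plain interior:
  If types separate, elaborate interior earns payment 67 and plain interior earns 29.
  High-quality: elaborate interior gives 67 − 9 = 58; plain interior gives 29 − 5 = 24. No deviation. ✓
  Low-quality: plain interior gives 29 − 9 = 20; elaborate interior gives 67 − 16 = 51. Would deviate. ✗
Try high-quality → plain interior, low-quality → elaborate interior:
  If types separate, plain interior earns payment 67 and elaborate interior earns 29.
  High-quality: plain interior gives 67 − 5 = 62; elaborate interior gives 29 − 9 = 20. No deviation. ✓
  Low-quality: elaborate interior gives 29 − 16 = 13; plain interior gives 67 − 9 = 58. Would deviate. ✗
Neither assignment is incentive-compatible.

None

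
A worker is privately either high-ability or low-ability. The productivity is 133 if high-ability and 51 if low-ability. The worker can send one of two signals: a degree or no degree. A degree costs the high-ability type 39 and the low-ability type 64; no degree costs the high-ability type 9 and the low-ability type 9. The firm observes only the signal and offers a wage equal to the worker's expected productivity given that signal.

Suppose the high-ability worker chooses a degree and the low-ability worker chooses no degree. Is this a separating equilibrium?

If types separate, degree earns payment 133 and no degree earns 51.
High-ability: degree gives 133 − 39 = 94; no degree gives 51 − 9 = 42. No deviation. ✓
Low-ability: no degree gives 51 − 9 = 42; degree gives 133 − 64 = 69. Would deviate. ✗

No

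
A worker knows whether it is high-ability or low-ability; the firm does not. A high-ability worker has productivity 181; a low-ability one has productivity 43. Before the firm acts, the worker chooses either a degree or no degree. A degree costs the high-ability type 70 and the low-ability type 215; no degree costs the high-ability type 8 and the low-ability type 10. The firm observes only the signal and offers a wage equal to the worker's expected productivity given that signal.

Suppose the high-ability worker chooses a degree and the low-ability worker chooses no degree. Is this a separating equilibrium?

If types separate, degree earns payment 181 and no degree earns 43.
High-ability: degree gives 181 − 70 = 111; no degree gives 43 − 8 = 35. No deviation. ✓
Low-ability: no degree gives 43 − 10 = 33; degree gives 181 − 215 = -34. No deviation. ✓
Neither type gains from mimicking the other.

Yes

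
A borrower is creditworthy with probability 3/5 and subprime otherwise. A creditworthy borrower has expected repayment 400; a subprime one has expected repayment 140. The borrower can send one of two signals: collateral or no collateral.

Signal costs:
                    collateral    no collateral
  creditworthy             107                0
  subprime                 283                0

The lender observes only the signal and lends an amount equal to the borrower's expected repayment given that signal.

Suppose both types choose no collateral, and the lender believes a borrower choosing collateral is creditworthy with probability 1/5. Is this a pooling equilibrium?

Yes

At the pooled signal (no collateral) the lender holds the prior 3/5 and pays 3/5·400 + 2/5·140 = 296. Off-path (collateral) belief 1/5 gives 1/5·400 + 4/5·140 = 192.
Creditworthy: no collateral gives 296 − 0 = 296; collateral gives 192 − 107 = 85. Stays. ✓
Subprime: no collateral gives 296 − 0 = 296; collateral gives 192 − 283 = -91. Stays. ✓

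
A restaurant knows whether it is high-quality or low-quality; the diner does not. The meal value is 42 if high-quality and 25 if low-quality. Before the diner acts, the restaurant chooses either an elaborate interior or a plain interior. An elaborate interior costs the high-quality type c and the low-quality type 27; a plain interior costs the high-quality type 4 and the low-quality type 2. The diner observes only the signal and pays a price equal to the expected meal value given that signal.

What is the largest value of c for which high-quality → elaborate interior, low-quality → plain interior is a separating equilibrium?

21

Under separation: elaborate interior → high-quality (pays 42); plain interior → low-quality (pays 25).
Low-quality: 25 − 2 = 23 ≥ 42 − 27 = 15. Holds regardless of c. ✓
High-quality: 42 − c ≥ 25 − 4, so c ≤ 42 − 21 = 21.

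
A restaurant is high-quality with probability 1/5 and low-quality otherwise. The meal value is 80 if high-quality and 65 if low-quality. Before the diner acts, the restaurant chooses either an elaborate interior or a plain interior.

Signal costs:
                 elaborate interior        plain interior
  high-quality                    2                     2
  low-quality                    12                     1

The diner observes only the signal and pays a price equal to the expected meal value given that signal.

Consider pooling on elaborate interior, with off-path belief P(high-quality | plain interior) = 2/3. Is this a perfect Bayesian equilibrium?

No

On the equilibrium path (elaborate interior) the diner holds the prior 1/5 and pays 1/5·80 + 4/5·65 = 68. Off-path (plain interior) belief 2/3 gives 2/3·80 + 1/3·65 = 75.
High-quality: elaborate interior gives 68 − 2 = 66; plain interior gives 75 − 2 = 73. Deviates. ✗
Low-quality: elaborate interior gives 68 − 12 = 56; plain interior gives 75 − 1 = 74. Deviates. ✗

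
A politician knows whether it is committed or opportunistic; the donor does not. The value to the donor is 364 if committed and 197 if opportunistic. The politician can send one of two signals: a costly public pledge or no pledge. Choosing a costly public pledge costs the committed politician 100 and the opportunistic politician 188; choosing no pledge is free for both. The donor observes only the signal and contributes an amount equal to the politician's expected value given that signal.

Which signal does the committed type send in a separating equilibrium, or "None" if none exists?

Try committed → pledge, opportunistic → no pledge:
  Under separation the donor infers type exactly: pledge → committed (pays 364), no pledge → opportunistic (pays 197).
  Committed: pledge gives 364 − 100 = 264; no pledge gives 197 − 0 = 197. No deviation. ✓
  Opportunistic: no pledge gives 197 − 0 = 197; pledge gives 364 − 188 = 176. No deviation. ✓
Both hold — the committed type sends pledge.

pledge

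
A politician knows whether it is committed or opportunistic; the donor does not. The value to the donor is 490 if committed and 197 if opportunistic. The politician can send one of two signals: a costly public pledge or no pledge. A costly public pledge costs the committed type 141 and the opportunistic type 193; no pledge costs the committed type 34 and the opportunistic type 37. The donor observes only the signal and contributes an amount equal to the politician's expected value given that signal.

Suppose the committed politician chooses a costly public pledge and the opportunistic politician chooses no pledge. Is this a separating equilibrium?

Under separation the donor infers type exactly: pledge → committed (pays 490), no pledge → opportunistic (pays 197).
Committed: pledge gives 490 − 141 = 349; no pledge gives 197 − 34 = 163. No deviation. ✓
Opportunistic: no pledge gives 197 − 37 = 160; pledge gives 490 − 193 = 297. Would deviate. ✗

No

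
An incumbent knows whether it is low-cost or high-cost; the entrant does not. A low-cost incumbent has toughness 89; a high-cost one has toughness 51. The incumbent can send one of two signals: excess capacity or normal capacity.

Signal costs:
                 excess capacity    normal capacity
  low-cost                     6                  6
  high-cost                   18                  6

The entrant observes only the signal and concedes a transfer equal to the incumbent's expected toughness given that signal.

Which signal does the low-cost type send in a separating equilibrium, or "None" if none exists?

None

Try low-cost → excess capacity, high-cost → normal capacity:
  If types separate, excess capacity earns payment 89 and normal capacity earns 51.
  Low-cost: excess capacity gives 89 − 6 = 83; normal capacity gives 51 − 6 = 45. No deviation. ✓
  High-cost: normal capacity gives 51 − 6 = 45; excess capacity gives 89 − 18 = 71. Would deviate. ✗
Try low-cost → normal capacity, high-cost → excess capacity:
  If types separate, normal capacity earns payment 89 and excess capacity earns 51.
  Low-cost: normal capacity gives 89 − 6 = 83; excess capacity gives 51 − 6 = 45. No deviation. ✓
  High-cost: excess capacity gives 51 − 18 = 33; normal capacity gives 89 − 6 = 83. Would deviate. ✗
Neither assignment is incentive-compatible.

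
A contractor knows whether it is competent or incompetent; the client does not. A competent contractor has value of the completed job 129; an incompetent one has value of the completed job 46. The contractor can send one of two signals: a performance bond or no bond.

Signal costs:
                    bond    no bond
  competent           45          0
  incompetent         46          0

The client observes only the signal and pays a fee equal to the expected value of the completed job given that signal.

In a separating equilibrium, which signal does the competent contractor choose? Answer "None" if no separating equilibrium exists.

None

Try competent → bond, incompetent → no bond:
  If types separate, bond earns payment 129 and no bond earns 46.
  Competent: bond gives 129 − 45 = 84; no bond gives 46 − 0 = 46. No deviation. ✓
  Incompetent: no bond gives 46 − 0 = 46; bond gives 129 − 46 = 83. Would deviate. ✗
Try competent → no bond, incompetent → bond:
  If types separate, no bond earns payment 129 and bond earns 46.
  Competent: no bond gives 129 − 0 = 129; bond gives 46 − 45 = 1. No deviation. ✓
  Incompetent: bond gives 46 − 46 = 0; no bond gives 129 − 0 = 129. Would deviate. ✗
Neither assignment is incentive-compatible.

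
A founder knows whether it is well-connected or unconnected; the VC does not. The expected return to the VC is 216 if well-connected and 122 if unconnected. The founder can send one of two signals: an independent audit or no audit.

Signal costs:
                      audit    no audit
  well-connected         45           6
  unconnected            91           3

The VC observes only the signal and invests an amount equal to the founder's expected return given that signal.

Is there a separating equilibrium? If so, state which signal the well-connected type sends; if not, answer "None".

None

Try well-connected → audit, unconnected → no audit:
  If types separate, audit earns payment 216 and no audit earns 122.
  Well-connected: audit gives 216 − 45 = 171; no audit gives 122 − 6 = 116. No deviation. ✓
  Unconnected: no audit gives 122 − 3 = 119; audit gives 216 − 91 = 125. Would deviate. ✗
Try well-connected → no audit, unconnected → audit:
  If types separate, no audit earns payment 216 and audit earns 122.
  Well-connected: no audit gives 216 − 6 = 210; audit gives 122 − 45 = 77. No deviation. ✓
  Unconnected: audit gives 122 − 91 = 31; no audit gives 216 − 3 = 213. Would deviate. ✗
Neither assignment is incentive-compatible.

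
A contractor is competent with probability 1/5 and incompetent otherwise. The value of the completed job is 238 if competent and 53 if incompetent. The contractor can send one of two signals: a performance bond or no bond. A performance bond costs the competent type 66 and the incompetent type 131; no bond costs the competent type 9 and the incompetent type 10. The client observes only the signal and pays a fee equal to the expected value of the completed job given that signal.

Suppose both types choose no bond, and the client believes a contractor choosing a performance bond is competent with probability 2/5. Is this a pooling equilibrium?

At the pooled signal (no bond) the client holds the prior 1/5 and pays 1/5·238 + 4/5·53 = 90. Off-path (bond) belief 2/5 gives 2/5·238 + 3/5·53 = 127.
Competent: no bond gives 90 − 9 = 81; bond gives 127 − 66 = 61. Stays. ✓
Incompetent: no bond gives 90 − 10 = 80; bond gives 127 − 131 = -4. Stays. ✓

Yes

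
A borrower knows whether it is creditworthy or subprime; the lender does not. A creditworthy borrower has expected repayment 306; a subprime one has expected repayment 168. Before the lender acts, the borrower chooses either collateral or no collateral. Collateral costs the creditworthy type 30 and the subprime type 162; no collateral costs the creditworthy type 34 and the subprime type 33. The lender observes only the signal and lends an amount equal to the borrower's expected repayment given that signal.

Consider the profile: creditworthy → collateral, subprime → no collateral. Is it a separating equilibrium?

No

If types separate, collateral earns payment 306 and no collateral earns 168.
Creditworthy: collateral gives 306 − 30 = 276; no collateral gives 168 − 34 = 134. No deviation. ✓
Subprime: no collateral gives 168 − 33 = 135; collateral gives 306 − 162 = 144. Would deviate. ✗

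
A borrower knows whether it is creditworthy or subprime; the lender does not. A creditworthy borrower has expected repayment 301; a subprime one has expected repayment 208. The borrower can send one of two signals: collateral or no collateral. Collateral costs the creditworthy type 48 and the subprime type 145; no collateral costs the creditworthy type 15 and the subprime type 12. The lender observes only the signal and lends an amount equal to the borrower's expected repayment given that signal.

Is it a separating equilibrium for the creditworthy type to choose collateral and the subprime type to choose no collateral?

Yes

Under separation the lender infers type exactly: collateral → creditworthy (pays 301), no collateral → subprime (pays 208).
Creditworthy: collateral gives 301 − 48 = 253; no collateral gives 208 − 15 = 193. No deviation. ✓
Subprime: no collateral gives 208 − 12 = 196; collateral gives 301 − 145 = 156. No deviation. ✓
Neither type gains from mimicking the other.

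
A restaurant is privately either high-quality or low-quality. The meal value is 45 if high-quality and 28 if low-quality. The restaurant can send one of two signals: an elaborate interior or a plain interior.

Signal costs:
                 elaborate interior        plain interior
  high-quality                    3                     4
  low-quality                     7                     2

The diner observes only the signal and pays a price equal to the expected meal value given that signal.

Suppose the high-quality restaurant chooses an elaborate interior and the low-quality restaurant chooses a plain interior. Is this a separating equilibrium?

No

If types separate, elaborate interior earns payment 45 and plain interior earns 28.
High-quality: elaborate interior gives 45 − 3 = 42; plain interior gives 28 − 4 = 24. No deviation. ✓
Low-quality: plain interior gives 28 − 2 = 26; elaborate interior gives 45 − 7 = 38. Would deviate. ✗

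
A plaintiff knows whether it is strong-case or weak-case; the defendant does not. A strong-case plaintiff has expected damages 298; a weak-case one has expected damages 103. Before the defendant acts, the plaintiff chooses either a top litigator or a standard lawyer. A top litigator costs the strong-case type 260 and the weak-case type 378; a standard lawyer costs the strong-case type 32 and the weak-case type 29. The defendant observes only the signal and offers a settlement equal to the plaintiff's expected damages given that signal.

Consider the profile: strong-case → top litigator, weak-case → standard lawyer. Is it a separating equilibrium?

No

If types separate, top litigator earns payment 298 and standard lawyer earns 103.
Strong-case: top litigator gives 298 − 260 = 38; standard lawyer gives 103 − 32 = 71. Would deviate. ✗
Weak-case: standard lawyer gives 103 − 29 = 74; top litigator gives 298 − 378 = -80. No deviation. ✓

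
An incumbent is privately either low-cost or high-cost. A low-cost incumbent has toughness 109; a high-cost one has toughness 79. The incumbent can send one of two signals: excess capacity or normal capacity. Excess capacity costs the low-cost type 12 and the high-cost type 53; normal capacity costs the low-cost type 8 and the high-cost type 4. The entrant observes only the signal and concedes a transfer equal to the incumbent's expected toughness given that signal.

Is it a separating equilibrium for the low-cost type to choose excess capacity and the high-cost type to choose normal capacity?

Yes

Under separation the entrant infers type exactly: excess capacity → low-cost (pays 109), normal capacity → high-cost (pays 79).
Low-cost: excess capacity gives 109 − 12 = 97; normal capacity gives 79 − 8 = 71. No deviation. ✓
High-cost: normal capacity gives 79 − 4 = 75; excess capacity gives 109 − 53 = 56. No deviation. ✓
Neither type gains from mimicking the other.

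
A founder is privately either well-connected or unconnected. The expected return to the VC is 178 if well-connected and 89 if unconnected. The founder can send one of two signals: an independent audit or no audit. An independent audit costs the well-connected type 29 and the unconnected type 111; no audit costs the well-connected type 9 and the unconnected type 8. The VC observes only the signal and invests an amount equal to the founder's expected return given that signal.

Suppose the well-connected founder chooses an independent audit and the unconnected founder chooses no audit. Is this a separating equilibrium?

Yes

If types separate, audit earns payment 178 and no audit earns 89.
Well-connected: audit gives 178 − 29 = 149; no audit gives 89 − 9 = 80. No deviation. ✓
Unconnected: no audit gives 89 − 8 = 81; audit gives 178 − 111 = 67. No deviation. ✓
Neither type gains from mimicking the other.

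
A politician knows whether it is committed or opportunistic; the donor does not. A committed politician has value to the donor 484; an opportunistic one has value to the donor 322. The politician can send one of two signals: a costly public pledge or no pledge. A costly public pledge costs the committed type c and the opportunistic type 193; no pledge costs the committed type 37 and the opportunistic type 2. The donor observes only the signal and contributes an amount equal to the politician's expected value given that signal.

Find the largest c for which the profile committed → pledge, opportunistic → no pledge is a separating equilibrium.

199

Under separation: pledge → committed (pays 484); no pledge → opportunistic (pays 322).
Opportunistic: 322 − 2 = 320 ≥ 484 − 193 = 291. Holds regardless of c. ✓
Committed: 484 − c ≥ 322 − 37, so c ≤ 484 − 285 = 199.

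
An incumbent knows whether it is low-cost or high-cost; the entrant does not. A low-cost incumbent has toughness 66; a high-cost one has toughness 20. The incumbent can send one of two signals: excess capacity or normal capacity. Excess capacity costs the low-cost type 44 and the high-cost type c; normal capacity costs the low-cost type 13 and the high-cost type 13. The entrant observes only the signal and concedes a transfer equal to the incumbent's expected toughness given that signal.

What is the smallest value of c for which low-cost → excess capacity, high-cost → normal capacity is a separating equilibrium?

Under separation: excess capacity → low-cost (pays 66); normal capacity → high-cost (pays 20).
Low-cost: 66 − 44 = 22 ≥ 20 − 13 = 7. Holds regardless of c. ✓
High-cost: 20 − 13 ≥ 66 − c, so c ≥ 66 − 7 = 59.

59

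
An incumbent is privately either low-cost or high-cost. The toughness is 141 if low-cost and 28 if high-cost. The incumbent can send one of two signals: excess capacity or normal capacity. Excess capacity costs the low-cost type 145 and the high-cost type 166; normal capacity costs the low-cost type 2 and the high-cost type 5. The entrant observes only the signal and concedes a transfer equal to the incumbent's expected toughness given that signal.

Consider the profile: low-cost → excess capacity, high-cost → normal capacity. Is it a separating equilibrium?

No

If types separate, excess capacity earns payment 141 and normal capacity earns 28.
Low-cost: excess capacity gives 141 − 145 = -4; normal capacity gives 28 − 2 = 26. Would deviate. ✗
High-cost: normal capacity gives 28 − 5 = 23; excess capacity gives 141 − 166 = -25. No deviation. ✓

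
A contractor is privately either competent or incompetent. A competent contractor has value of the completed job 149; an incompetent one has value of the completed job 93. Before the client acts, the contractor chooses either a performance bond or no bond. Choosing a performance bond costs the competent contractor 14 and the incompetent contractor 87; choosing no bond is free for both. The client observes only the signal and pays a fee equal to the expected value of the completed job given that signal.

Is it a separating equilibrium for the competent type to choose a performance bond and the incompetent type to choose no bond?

Under separation the client infers type exactly: bond → competent (pays 149), no bond → incompetent (pays 93).
Competent: bond gives 149 − 14 = 135; no bond gives 93 − 0 = 93. No deviation. ✓
Incompetent: no bond gives 93 − 0 = 93; bond gives 149 − 87 = 62. No deviation. ✓
Both incentive constraints hold.

Yes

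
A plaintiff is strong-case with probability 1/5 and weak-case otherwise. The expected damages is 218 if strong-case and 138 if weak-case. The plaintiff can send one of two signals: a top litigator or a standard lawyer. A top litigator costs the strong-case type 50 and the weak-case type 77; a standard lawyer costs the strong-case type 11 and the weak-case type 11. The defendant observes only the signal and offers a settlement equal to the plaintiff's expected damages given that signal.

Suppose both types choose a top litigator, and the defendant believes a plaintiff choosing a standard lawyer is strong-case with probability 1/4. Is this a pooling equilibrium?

At the pooled signal (top litigator) the defendant holds the prior 1/5 and pays 1/5·218 + 4/5·138 = 154. Off-path (standard lawyer) belief 1/4 gives 1/4·218 + 3/4·138 = 158.
Strong-case: top litigator gives 154 − 50 = 104; standard lawyer gives 158 − 11 = 147. Deviates. ✗
Weak-case: top litigator gives 154 − 77 = 77; standard lawyer gives 158 − 11 = 147. Deviates. ✗

No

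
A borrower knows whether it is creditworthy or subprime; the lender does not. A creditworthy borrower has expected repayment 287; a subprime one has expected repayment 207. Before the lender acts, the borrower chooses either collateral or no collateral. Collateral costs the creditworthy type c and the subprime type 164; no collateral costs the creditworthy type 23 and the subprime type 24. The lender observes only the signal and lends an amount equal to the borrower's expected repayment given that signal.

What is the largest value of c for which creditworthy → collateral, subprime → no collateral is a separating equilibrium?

Under separation: collateral → creditworthy (pays 287); no collateral → subprime (pays 207).
Subprime: 207 − 24 = 183 ≥ 287 − 164 = 123. Holds regardless of c. ✓
Creditworthy: 287 − c ≥ 207 − 23, so c ≤ 287 − 184 = 103.

103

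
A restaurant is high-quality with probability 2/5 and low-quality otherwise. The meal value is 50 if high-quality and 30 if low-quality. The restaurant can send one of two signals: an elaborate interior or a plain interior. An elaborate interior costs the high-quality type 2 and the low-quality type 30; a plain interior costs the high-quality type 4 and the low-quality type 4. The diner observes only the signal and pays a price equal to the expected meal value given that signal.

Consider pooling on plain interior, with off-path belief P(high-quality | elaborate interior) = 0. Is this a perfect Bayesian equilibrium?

On the equilibrium path (plain interior) the diner holds the prior 2/5 and pays 2/5·50 + 3/5·30 = 38. Off-path (elaborate interior) belief 0 gives 0·50 + 1·30 = 30.
High-quality: plain interior gives 38 − 4 = 34; elaborate interior gives 30 − 2 = 28. Stays. ✓
Low-quality: plain interior gives 38 − 4 = 34; elaborate interior gives 30 − 30 = 0. Stays. ✓
Beliefs are Bayes-consistent on-path and both types best-respond.

Yes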